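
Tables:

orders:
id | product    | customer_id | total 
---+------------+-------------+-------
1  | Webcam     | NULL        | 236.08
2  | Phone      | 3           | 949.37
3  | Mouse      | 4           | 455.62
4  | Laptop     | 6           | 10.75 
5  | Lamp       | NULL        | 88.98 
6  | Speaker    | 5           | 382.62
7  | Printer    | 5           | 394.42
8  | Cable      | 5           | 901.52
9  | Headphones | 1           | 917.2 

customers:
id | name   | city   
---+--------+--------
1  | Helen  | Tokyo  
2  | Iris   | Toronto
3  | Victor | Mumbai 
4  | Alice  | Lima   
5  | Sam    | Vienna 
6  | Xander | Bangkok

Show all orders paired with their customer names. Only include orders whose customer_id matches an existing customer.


INNER JOIN keeps only orders rows whose customer_id matches an id in customers. Walk through each order:
  - order 1 (Webcam): customer_id=NULL, no match -> dropped
  - order 2 (Phone): customer_id=3 -> matches Victor
  - order 3 (Mouse): customer_id=4 -> matches Alice
  - order 4 (Laptop): customer_id=6 -> matches Xander
  - order 5 (Lamp): customer_id=NULL, no match -> dropped
  - order 6 (Speaker): customer_id=5 -> matches Sam
  - order 7 (Printer): customer_id=5 -> matches Sam
  - order 8 (Cable): customer_id=5 -> matches Sam
  - order 9 (Headphones): customer_id=1 -> matches Helen
So 2 of 9 rows are dropped.

SQL:
SELECT a.product, b.name AS customer
FROM orders a
INNER JOIN customers b ON a.customer_id = b.id

Result:
product    | customer
-----------+---------
Phone      | Victor  
Mouse      | Alice   
Laptop     | Xander  
Speaker    | Sam     
Printer    | Sam     
Cable      | Sam     
Headphones | Helen   


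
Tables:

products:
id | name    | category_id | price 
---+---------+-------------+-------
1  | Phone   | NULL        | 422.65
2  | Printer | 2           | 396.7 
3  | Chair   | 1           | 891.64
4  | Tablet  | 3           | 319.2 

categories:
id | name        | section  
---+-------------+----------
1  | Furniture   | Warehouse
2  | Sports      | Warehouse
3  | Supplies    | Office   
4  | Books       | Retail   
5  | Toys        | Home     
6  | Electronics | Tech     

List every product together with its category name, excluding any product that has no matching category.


INNER JOIN keeps only products rows whose category_id matches an id in categories. Walk through each product:
  - product 1 (Phone): category_id=NULL, no match -> dropped
  - product 2 (Printer): category_id=2 -> matches Sports
  - product 3 (Chair): category_id=1 -> matches Furniture
  - product 4 (Tablet): category_id=3 -> matches Supplies
So 1 of 4 rows is dropped.

SQL:
SELECT a.name, b.name AS category
FROM products a
INNER JOIN categories b ON a.category_id = b.id

Result:
name    | category 
--------+----------
Printer | Sports   
Chair   | Furniture
Tablet  | Supplies 


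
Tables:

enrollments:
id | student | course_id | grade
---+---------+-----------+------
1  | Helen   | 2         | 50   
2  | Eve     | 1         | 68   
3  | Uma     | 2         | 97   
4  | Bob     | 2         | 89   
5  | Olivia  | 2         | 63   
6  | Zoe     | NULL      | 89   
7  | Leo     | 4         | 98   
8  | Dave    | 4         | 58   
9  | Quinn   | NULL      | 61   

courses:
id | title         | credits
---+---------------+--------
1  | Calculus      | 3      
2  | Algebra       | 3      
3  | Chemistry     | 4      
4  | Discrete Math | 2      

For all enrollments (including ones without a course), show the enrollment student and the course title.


LEFT JOIN keeps every row from enrollments (the left table); where course_id has no match in courses, the course columns become NULL. Walk through each enrollment:
  - enrollment 1 (Helen): course_id=2 -> matches Algebra
  - enrollment 2 (Eve): course_id=1 -> matches Calculus
  - enrollment 3 (Uma): course_id=2 -> matches Algebra
  - enrollment 4 (Bob): course_id=2 -> matches Algebra
  - enrollment 5 (Olivia): course_id=2 -> matches Algebra
  - enrollment 6 (Zoe): course_id=NULL, no match -> kept with NULL
  - enrollment 7 (Leo): course_id=4 -> matches Discrete Math
  - enrollment 8 (Dave): course_id=4 -> matches Discrete Math
  - enrollment 9 (Quinn): course_id=NULL, no match -> kept with NULL
All 9 rows appear; 2 have NULL course.

SQL:
SELECT a.student, b.title AS course
FROM enrollments a
LEFT JOIN courses b ON a.course_id = b.id

Result:
student | course       
--------+--------------
Helen   | Algebra      
Eve     | Calculus     
Uma     | Algebra      
Bob     | Algebra      
Olivia  | Algebra      
Zoe     | NULL         
Leo     | Discrete Math
Dave    | Discrete Math
Quinn   | NULL         


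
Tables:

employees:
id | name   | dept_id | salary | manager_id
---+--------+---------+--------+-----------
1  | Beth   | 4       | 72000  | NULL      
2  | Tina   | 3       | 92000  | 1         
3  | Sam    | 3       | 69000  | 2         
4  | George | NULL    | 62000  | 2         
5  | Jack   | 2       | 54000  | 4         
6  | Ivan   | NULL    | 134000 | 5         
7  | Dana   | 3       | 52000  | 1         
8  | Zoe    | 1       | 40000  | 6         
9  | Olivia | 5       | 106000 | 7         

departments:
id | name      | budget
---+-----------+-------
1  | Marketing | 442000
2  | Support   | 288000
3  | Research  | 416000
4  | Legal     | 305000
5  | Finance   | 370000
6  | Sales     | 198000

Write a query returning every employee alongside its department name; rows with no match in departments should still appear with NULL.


LEFT JOIN keeps every row from employees (the left table); where dept_id has no match in departments, the department columns become NULL. Walk through each employee:
  - employee 1 (Beth): dept_id=4 -> matches Legal
  - employee 2 (Tina): dept_id=3 -> matches Research
  - employee 3 (Sam): dept_id=3 -> matches Research
  - employee 4 (George): dept_id=NULL, no match -> kept with NULL
  - employee 5 (Jack): dept_id=2 -> matches Support
  - employee 6 (Ivan): dept_id=NULL, no match -> kept with NULL
  - employee 7 (Dana): dept_id=3 -> matches Research
  - employee 8 (Zoe): dept_id=1 -> matches Marketing
  - employee 9 (Olivia): dept_id=5 -> matches Finance
All 9 rows appear; 2 have NULL department.

SQL:
SELECT a.name, b.name AS department
FROM employees a
LEFT JOIN departments b ON a.dept_id = b.id

Result:
name   | department
-------+-----------
Beth   | Legal     
Tina   | Research  
Sam    | Research  
George | NULL      
Jack   | Support   
Ivan   | NULL      
Dana   | Research  
Zoe    | Marketing 
Olivia | Finance   


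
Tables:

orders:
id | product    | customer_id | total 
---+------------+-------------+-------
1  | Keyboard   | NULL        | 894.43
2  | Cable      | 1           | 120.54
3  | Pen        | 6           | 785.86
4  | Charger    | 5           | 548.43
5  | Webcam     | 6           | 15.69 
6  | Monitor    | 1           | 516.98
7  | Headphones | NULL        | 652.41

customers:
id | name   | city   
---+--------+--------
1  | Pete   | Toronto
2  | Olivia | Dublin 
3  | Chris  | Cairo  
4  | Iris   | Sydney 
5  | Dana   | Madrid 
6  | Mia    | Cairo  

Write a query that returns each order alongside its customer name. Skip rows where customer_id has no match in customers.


INNER JOIN keeps only orders rows whose customer_id matches an id in customers. Walk through each order:
  - order 1 (Keyboard): customer_id=NULL, no match -> dropped
  - order 2 (Cable): customer_id=1 -> matches Pete
  - order 3 (Pen): customer_id=6 -> matches Mia
  - order 4 (Charger): customer_id=5 -> matches Dana
  - order 5 (Webcam): customer_id=6 -> matches Mia
  - order 6 (Monitor): customer_id=1 -> matches Pete
  - order 7 (Headphones): customer_id=NULL, no match -> dropped
So 2 of 7 rows are dropped.

SQL:
SELECT a.product, b.name AS customer
FROM orders a
INNER JOIN customers b ON a.customer_id = b.id

Result:
product | customer
--------+---------
Cable   | Pete    
Pen     | Mia     
Charger | Dana    
Webcam  | Mia     
Monitor | Pete    


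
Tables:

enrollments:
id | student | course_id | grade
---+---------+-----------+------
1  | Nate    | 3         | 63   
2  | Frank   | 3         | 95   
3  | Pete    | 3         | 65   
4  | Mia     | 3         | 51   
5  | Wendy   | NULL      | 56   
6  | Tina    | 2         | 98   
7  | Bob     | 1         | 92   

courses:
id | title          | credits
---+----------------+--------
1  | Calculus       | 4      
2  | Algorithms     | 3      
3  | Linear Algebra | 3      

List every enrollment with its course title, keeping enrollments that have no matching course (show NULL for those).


LEFT JOIN keeps every row from enrollments (the left table); where course_id has no match in courses, the course columns become NULL. Walk through each enrollment:
  - enrollment 1 (Nate): course_id=3 -> matches Linear Algebra
  - enrollment 2 (Frank): course_id=3 -> matches Linear Algebra
  - enrollment 3 (Pete): course_id=3 -> matches Linear Algebra
  - enrollment 4 (Mia): course_id=3 -> matches Linear Algebra
  - enrollment 5 (Wendy): course_id=NULL, no match -> kept with NULL
  - enrollment 6 (Tina): course_id=2 -> matches Algorithms
  - enrollment 7 (Bob): course_id=1 -> matches Calculus
All 7 rows appear; 1 has NULL course.

SQL:
SELECT a.student, b.title AS course
FROM enrollments a
LEFT JOIN courses b ON a.course_id = b.id

Result:
student | course        
--------+---------------
Nate    | Linear Algebra
Frank   | Linear Algebra
Pete    | Linear Algebra
Mia     | Linear Algebra
Wendy   | NULL          
Tina    | Algorithms    
Bob     | Calculus      


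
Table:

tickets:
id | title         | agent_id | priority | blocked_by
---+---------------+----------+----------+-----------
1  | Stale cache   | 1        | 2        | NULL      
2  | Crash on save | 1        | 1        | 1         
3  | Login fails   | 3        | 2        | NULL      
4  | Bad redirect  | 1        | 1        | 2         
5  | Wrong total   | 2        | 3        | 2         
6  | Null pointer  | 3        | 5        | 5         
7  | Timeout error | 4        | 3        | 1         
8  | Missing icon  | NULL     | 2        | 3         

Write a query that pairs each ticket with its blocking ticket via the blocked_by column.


This is a self-join: tickets is joined to a second copy of itself, matching each row's blocked_by to another row's id. Use LEFT JOIN so rows with blocked_by=NULL are kept.
  - ticket 1 (Stale cache): blocked_by=NULL -> NULL
  - ticket 2 (Crash on save): blocked_by=1 -> Stale cache
  - ticket 3 (Login fails): blocked_by=NULL -> NULL
  - ticket 4 (Bad redirect): blocked_by=2 -> Crash on save
  - ticket 5 (Wrong total): blocked_by=2 -> Crash on save
  - ticket 6 (Null pointer): blocked_by=5 -> Wrong total
  - ticket 7 (Timeout error): blocked_by=1 -> Stale cache
  - ticket 8 (Missing icon): blocked_by=3 -> Login fails

SQL:
SELECT a.title AS item, b.title AS blocked_by
FROM tickets a
LEFT JOIN tickets b ON a.blocked_by = b.id

Result:
item          | blocked_by   
--------------+--------------
Stale cache   | NULL         
Crash on save | Stale cache  
Login fails   | NULL         
Bad redirect  | Crash on save
Wrong total   | Crash on save
Null pointer  | Wrong total  
Timeout error | Stale cache  
Missing icon  | Login fails  


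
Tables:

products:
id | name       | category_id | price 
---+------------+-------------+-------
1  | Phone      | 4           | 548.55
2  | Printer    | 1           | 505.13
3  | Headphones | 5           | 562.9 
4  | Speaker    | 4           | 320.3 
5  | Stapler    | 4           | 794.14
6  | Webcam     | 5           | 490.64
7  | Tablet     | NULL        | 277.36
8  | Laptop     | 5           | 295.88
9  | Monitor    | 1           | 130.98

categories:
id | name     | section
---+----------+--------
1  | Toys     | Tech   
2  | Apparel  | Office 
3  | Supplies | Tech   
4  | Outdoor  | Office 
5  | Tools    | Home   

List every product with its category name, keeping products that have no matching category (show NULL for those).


LEFT JOIN keeps every row from products (the left table); where category_id has no match in categories, the category columns become NULL. Walk through each product:
  - product 1 (Phone): category_id=4 -> matches Outdoor
  - product 2 (Printer): category_id=1 -> matches Toys
  - product 3 (Headphones): category_id=5 -> matches Tools
  - product 4 (Speaker): category_id=4 -> matches Outdoor
  - product 5 (Stapler): category_id=4 -> matches Outdoor
  - product 6 (Webcam): category_id=5 -> matches Tools
  - product 7 (Tablet): category_id=NULL, no match -> kept with NULL
  - product 8 (Laptop): category_id=5 -> matches Tools
  - product 9 (Monitor): category_id=1 -> matches Toys
All 9 rows appear; 1 has NULL category.

SQL:
SELECT a.name, b.name AS category
FROM products a
LEFT JOIN categories b ON a.category_id = b.id

Result:
name       | category
-----------+---------
Phone      | Outdoor 
Printer    | Toys    
Headphones | Tools   
Speaker    | Outdoor 
Stapler    | Outdoor 
Webcam     | Tools   
Tablet     | NULL    
Laptop     | Tools   
Monitor    | Toys    


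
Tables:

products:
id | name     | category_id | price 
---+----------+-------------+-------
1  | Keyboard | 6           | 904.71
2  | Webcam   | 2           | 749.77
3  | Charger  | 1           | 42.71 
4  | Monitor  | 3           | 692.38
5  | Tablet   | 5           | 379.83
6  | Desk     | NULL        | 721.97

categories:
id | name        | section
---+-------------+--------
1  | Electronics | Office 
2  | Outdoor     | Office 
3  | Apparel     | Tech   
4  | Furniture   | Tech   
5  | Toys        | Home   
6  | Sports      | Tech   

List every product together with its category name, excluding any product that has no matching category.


INNER JOIN keeps only products rows whose category_id matches an id in categories. Walk through each product:
  - product 1 (Keyboard): category_id=6 -> matches Sports
  - product 2 (Webcam): category_id=2 -> matches Outdoor
  - product 3 (Charger): category_id=1 -> matches Electronics
  - product 4 (Monitor): category_id=3 -> matches Apparel
  - product 5 (Tablet): category_id=5 -> matches Toys
  - product 6 (Desk): category_id=NULL, no match -> dropped
So 1 of 6 rows is dropped.

SQL:
SELECT a.name, b.name AS category
FROM products a
INNER JOIN categories b ON a.category_id = b.id

Result:
name     | category   
---------+------------
Keyboard | Sports     
Webcam   | Outdoor    
Charger  | Electronics
Monitor  | Apparel    
Tablet   | Toys       


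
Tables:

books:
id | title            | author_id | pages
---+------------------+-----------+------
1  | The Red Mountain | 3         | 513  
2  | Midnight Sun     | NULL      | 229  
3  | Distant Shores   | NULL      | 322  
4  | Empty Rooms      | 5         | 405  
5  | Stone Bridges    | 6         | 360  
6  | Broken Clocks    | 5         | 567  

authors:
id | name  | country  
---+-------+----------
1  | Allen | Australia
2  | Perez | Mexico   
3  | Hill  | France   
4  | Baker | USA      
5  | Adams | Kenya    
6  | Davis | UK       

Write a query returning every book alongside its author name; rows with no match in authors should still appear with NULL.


LEFT JOIN keeps every row from books (the left table); where author_id has no match in authors, the author columns become NULL. Walk through each book:
  - book 1 (The Red Mountain): author_id=3 -> matches Hill
  - book 2 (Midnight Sun): author_id=NULL, no match -> kept with NULL
  - book 3 (Distant Shores): author_id=NULL, no match -> kept with NULL
  - book 4 (Empty Rooms): author_id=5 -> matches Adams
  - book 5 (Stone Bridges): author_id=6 -> matches Davis
  - book 6 (Broken Clocks): author_id=5 -> matches Adams
All 6 rows appear; 2 have NULL author.

SQL:
SELECT a.title, b.name AS author
FROM books a
LEFT JOIN authors b ON a.author_id = b.id

Result:
title            | author
-----------------+-------
The Red Mountain | Hill  
Midnight Sun     | NULL  
Distant Shores   | NULL  
Empty Rooms      | Adams 
Stone Bridges    | Davis 
Broken Clocks    | Adams 


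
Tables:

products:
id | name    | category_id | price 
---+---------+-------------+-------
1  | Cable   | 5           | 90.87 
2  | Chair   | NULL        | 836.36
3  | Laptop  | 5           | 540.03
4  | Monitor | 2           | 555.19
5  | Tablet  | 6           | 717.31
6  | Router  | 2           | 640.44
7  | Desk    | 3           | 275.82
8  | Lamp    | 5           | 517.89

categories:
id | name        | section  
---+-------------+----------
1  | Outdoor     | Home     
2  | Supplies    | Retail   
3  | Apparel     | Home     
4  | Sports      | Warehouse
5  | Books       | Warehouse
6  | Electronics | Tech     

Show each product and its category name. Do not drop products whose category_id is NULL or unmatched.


LEFT JOIN keeps every row from products (the left table); where category_id has no match in categories, the category columns become NULL. Walk through each product:
  - product 1 (Cable): category_id=5 -> matches Books
  - product 2 (Chair): category_id=NULL, no match -> kept with NULL
  - product 3 (Laptop): category_id=5 -> matches Books
  - product 4 (Monitor): category_id=2 -> matches Supplies
  - product 5 (Tablet): category_id=6 -> matches Electronics
  - product 6 (Router): category_id=2 -> matches Supplies
  - product 7 (Desk): category_id=3 -> matches Apparel
  - product 8 (Lamp): category_id=5 -> matches Books
All 8 rows appear; 1 has NULL category.

SQL:
SELECT a.name, b.name AS category
FROM products a
LEFT JOIN categories b ON a.category_id = b.id

Result:
name    | category   
--------+------------
Cable   | Books      
Chair   | NULL       
Laptop  | Books      
Monitor | Supplies   
Tablet  | Electronics
Router  | Supplies   
Desk    | Apparel    
Lamp    | Books      


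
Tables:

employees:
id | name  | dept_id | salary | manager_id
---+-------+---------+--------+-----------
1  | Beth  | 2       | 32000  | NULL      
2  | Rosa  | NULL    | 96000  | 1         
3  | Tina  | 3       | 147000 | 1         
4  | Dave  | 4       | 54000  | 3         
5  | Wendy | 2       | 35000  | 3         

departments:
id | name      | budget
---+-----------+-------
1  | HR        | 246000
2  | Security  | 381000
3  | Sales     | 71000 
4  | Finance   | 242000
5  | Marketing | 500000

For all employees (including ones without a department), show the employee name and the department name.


LEFT JOIN keeps every row from employees (the left table); where dept_id has no match in departments, the department columns become NULL. Walk through each employee:
  - employee 1 (Beth): dept_id=2 -> matches Security
  - employee 2 (Rosa): dept_id=NULL, no match -> kept with NULL
  - employee 3 (Tina): dept_id=3 -> matches Sales
  - employee 4 (Dave): dept_id=4 -> matches Finance
  - employee 5 (Wendy): dept_id=2 -> matches Security
All 5 rows appear; 1 has NULL department.

SQL:
SELECT a.name, b.name AS department
FROM employees a
LEFT JOIN departments b ON a.dept_id = b.id

Result:
name  | department
------+-----------
Beth  | Security  
Rosa  | NULL      
Tina  | Sales     
Dave  | Finance   
Wendy | Security  


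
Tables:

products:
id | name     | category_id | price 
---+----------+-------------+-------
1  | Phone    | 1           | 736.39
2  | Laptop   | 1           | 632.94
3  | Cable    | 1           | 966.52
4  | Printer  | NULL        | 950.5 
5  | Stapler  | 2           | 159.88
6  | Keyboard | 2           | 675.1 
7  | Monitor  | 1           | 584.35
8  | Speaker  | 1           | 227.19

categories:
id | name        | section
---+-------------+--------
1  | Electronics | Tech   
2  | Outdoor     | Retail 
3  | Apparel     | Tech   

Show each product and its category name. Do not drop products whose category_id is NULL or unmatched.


LEFT JOIN keeps every row from products (the left table); where category_id has no match in categories, the category columns become NULL. Walk through each product:
  - product 1 (Phone): category_id=1 -> matches Electronics
  - product 2 (Laptop): category_id=1 -> matches Electronics
  - product 3 (Cable): category_id=1 -> matches Electronics
  - product 4 (Printer): category_id=NULL, no match -> kept with NULL
  - product 5 (Stapler): category_id=2 -> matches Outdoor
  - product 6 (Keyboard): category_id=2 -> matches Outdoor
  - product 7 (Monitor): category_id=1 -> matches Electronics
  - product 8 (Speaker): category_id=1 -> matches Electronics
All 8 rows appear; 1 has NULL category.

SQL:
SELECT a.name, b.name AS category
FROM products a
LEFT JOIN categories b ON a.category_id = b.id

Result:
name     | category   
---------+------------
Phone    | Electronics
Laptop   | Electronics
Cable    | Electronics
Printer  | NULL       
Stapler  | Outdoor    
Keyboard | Outdoor    
Monitor  | Electronics
Speaker  | Electronics


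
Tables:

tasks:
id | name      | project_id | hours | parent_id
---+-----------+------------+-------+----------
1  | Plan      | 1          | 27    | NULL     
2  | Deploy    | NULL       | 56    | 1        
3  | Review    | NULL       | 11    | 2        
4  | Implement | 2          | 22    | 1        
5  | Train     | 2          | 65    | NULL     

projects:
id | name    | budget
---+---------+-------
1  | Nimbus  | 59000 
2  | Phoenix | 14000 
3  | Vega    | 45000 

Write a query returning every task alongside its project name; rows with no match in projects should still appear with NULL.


LEFT JOIN keeps every row from tasks (the left table); where project_id has no match in projects, the project columns become NULL. Walk through each task:
  - task 1 (Plan): project_id=1 -> matches Nimbus
  - task 2 (Deploy): project_id=NULL, no match -> kept with NULL
  - task 3 (Review): project_id=NULL, no match -> kept with NULL
  - task 4 (Implement): project_id=2 -> matches Phoenix
  - task 5 (Train): project_id=2 -> matches Phoenix
All 5 rows appear; 2 have NULL project.

SQL:
SELECT a.name, b.name AS project
FROM tasks a
LEFT JOIN projects b ON a.project_id = b.id

Result:
name      | project
----------+--------
Plan      | Nimbus 
Deploy    | NULL   
Review    | NULL   
Implement | Phoenix
Train     | Phoenix


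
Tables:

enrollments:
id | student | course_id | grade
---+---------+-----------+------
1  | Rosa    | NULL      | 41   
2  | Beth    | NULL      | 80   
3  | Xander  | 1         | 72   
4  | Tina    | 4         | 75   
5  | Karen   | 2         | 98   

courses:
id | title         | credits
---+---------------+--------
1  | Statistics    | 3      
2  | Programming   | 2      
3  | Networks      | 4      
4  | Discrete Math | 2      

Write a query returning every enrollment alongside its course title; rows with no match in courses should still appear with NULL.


LEFT JOIN keeps every row from enrollments (the left table); where course_id has no match in courses, the course columns become NULL. Walk through each enrollment:
  - enrollment 1 (Rosa): course_id=NULL, no match -> kept with NULL
  - enrollment 2 (Beth): course_id=NULL, no match -> kept with NULL
  - enrollment 3 (Xander): course_id=1 -> matches Statistics
  - enrollment 4 (Tina): course_id=4 -> matches Discrete Math
  - enrollment 5 (Karen): course_id=2 -> matches Programming
All 5 rows appear; 2 have NULL course.

SQL:
SELECT a.student, b.title AS course
FROM enrollments a
LEFT JOIN courses b ON a.course_id = b.id

Result:
student | course       
--------+--------------
Rosa    | NULL         
Beth    | NULL         
Xander  | Statistics   
Tina    | Discrete Math
Karen   | Programming  


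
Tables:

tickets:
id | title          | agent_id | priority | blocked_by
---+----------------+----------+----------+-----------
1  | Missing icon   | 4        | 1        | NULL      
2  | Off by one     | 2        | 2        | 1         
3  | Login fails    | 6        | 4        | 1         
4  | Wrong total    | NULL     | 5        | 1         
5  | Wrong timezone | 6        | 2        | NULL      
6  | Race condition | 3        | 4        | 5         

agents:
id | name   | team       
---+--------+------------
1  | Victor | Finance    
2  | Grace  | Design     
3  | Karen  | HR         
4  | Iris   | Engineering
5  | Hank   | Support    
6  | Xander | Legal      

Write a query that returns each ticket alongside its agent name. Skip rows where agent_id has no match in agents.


INNER JOIN keeps only tickets rows whose agent_id matches an id in agents. Walk through each ticket:
  - ticket 1 (Missing icon): agent_id=4 -> matches Iris
  - ticket 2 (Off by one): agent_id=2 -> matches Grace
  - ticket 3 (Login fails): agent_id=6 -> matches Xander
  - ticket 4 (Wrong total): agent_id=NULL, no match -> dropped
  - ticket 5 (Wrong timezone): agent_id=6 -> matches Xander
  - ticket 6 (Race condition): agent_id=3 -> matches Karen
So 1 of 6 rows is dropped.

SQL:
SELECT a.title, b.name AS agent
FROM tickets a
INNER JOIN agents b ON a.agent_id = b.id

Result:
title          | agent 
---------------+-------
Missing icon   | Iris  
Off by one     | Grace 
Login fails    | Xander
Wrong timezone | Xander
Race condition | Karen 


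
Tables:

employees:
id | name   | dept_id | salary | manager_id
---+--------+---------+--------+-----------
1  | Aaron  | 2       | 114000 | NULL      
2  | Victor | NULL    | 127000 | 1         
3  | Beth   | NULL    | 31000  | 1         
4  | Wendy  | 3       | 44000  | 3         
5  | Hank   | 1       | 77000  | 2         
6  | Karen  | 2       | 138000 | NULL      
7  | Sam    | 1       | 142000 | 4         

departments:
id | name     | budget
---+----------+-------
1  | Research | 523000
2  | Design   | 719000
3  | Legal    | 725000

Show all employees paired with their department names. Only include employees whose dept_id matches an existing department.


INNER JOIN keeps only employees rows whose dept_id matches an id in departments. Walk through each employee:
  - employee 1 (Aaron): dept_id=2 -> matches Design
  - employee 2 (Victor): dept_id=NULL, no match -> dropped
  - employee 3 (Beth): dept_id=NULL, no match -> dropped
  - employee 4 (Wendy): dept_id=3 -> matches Legal
  - employee 5 (Hank): dept_id=1 -> matches Research
  - employee 6 (Karen): dept_id=2 -> matches Design
  - employee 7 (Sam): dept_id=1 -> matches Research
So 2 of 7 rows are dropped.

SQL:
SELECT a.name, b.name AS department
FROM employees a
INNER JOIN departments b ON a.dept_id = b.id

Result:
name  | department
------+-----------
Aaron | Design    
Wendy | Legal     
Hank  | Research  
Karen | Design    
Sam   | Research  


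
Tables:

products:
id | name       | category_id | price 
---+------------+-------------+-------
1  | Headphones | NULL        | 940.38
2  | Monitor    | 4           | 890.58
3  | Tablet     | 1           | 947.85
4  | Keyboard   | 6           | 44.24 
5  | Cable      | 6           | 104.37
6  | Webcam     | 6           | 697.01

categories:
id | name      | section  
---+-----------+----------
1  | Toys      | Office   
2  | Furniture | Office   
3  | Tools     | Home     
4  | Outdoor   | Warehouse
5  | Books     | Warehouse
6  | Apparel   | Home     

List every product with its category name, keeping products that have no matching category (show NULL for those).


LEFT JOIN keeps every row from products (the left table); where category_id has no match in categories, the category columns become NULL. Walk through each product:
  - product 1 (Headphones): category_id=NULL, no match -> kept with NULL
  - product 2 (Monitor): category_id=4 -> matches Outdoor
  - product 3 (Tablet): category_id=1 -> matches Toys
  - product 4 (Keyboard): category_id=6 -> matches Apparel
  - product 5 (Cable): category_id=6 -> matches Apparel
  - product 6 (Webcam): category_id=6 -> matches Apparel
All 6 rows appear; 1 has NULL category.

SQL:
SELECT a.name, b.name AS category
FROM products a
LEFT JOIN categories b ON a.category_id = b.id

Result:
name       | category
-----------+---------
Headphones | NULL    
Monitor    | Outdoor 
Tablet     | Toys    
Keyboard   | Apparel 
Cable      | Apparel 
Webcam     | Apparel 


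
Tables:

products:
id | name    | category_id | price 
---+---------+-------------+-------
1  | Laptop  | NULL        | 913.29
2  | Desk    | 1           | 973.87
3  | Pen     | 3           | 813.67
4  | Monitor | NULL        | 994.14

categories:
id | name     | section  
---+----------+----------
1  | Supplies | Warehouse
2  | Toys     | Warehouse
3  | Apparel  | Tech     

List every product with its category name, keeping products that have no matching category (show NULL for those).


LEFT JOIN keeps every row from products (the left table); where category_id has no match in categories, the category columns become NULL. Walk through each product:
  - product 1 (Laptop): category_id=NULL, no match -> kept with NULL
  - product 2 (Desk): category_id=1 -> matches Supplies
  - product 3 (Pen): category_id=3 -> matches Apparel
  - product 4 (Monitor): category_id=NULL, no match -> kept with NULL
All 4 rows appear; 2 have NULL category.

SQL:
SELECT a.name, b.name AS category
FROM products a
LEFT JOIN categories b ON a.category_id = b.id

Result:
name    | category
--------+---------
Laptop  | NULL    
Desk    | Supplies
Pen     | Apparel 
Monitor | NULL    


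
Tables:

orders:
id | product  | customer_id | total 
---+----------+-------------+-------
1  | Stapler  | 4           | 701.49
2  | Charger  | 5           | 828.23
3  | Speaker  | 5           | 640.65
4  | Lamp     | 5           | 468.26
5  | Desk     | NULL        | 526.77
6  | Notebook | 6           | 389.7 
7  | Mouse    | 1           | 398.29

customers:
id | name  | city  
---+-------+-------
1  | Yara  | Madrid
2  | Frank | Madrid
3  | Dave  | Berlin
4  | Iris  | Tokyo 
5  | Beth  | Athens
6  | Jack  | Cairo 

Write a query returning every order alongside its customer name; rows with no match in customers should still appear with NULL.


LEFT JOIN keeps every row from orders (the left table); where customer_id has no match in customers, the customer columns become NULL. Walk through each order:
  - order 1 (Stapler): customer_id=4 -> matches Iris
  - order 2 (Charger): customer_id=5 -> matches Beth
  - order 3 (Speaker): customer_id=5 -> matches Beth
  - order 4 (Lamp): customer_id=5 -> matches Beth
  - order 5 (Desk): customer_id=NULL, no match -> kept with NULL
  - order 6 (Notebook): customer_id=6 -> matches Jack
  - order 7 (Mouse): customer_id=1 -> matches Yara
All 7 rows appear; 1 has NULL customer.

SQL:
SELECT a.product, b.name AS customer
FROM orders a
LEFT JOIN customers b ON a.customer_id = b.id

Result:
product  | customer
---------+---------
Stapler  | Iris    
Charger  | Beth    
Speaker  | Beth    
Lamp     | Beth    
Desk     | NULL    
Notebook | Jack    
Mouse    | Yara    


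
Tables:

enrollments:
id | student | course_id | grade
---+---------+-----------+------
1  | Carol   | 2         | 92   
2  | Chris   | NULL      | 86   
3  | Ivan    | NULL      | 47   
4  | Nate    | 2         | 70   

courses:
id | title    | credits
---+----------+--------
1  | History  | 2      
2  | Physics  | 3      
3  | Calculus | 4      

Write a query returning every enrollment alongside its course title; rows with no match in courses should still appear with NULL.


LEFT JOIN keeps every row from enrollments (the left table); where course_id has no match in courses, the course columns become NULL. Walk through each enrollment:
  - enrollment 1 (Carol): course_id=2 -> matches Physics
  - enrollment 2 (Chris): course_id=NULL, no match -> kept with NULL
  - enrollment 3 (Ivan): course_id=NULL, no match -> kept with NULL
  - enrollment 4 (Nate): course_id=2 -> matches Physics
All 4 rows appear; 2 have NULL course.

SQL:
SELECT a.student, b.title AS course
FROM enrollments a
LEFT JOIN courses b ON a.course_id = b.id

Result:
student | course 
--------+--------
Carol   | Physics
Chris   | NULL   
Ivan    | NULL   
Nate    | Physics


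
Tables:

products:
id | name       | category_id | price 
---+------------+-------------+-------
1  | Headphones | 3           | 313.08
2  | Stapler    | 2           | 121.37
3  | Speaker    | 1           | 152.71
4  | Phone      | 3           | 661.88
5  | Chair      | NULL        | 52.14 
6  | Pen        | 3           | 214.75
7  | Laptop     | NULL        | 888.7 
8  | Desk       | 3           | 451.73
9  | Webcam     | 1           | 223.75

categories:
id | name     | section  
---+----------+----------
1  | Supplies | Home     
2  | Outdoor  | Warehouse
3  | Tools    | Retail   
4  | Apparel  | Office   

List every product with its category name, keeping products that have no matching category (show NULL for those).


LEFT JOIN keeps every row from products (the left table); where category_id has no match in categories, the category columns become NULL. Walk through each product:
  - product 1 (Headphones): category_id=3 -> matches Tools
  - product 2 (Stapler): category_id=2 -> matches Outdoor
  - product 3 (Speaker): category_id=1 -> matches Supplies
  - product 4 (Phone): category_id=3 -> matches Tools
  - product 5 (Chair): category_id=NULL, no match -> kept with NULL
  - product 6 (Pen): category_id=3 -> matches Tools
  - product 7 (Laptop): category_id=NULL, no match -> kept with NULL
  - product 8 (Desk): category_id=3 -> matches Tools
  - product 9 (Webcam): category_id=1 -> matches Supplies
All 9 rows appear; 2 have NULL category.

SQL:
SELECT a.name, b.name AS category
FROM products a
LEFT JOIN categories b ON a.category_id = b.id

Result:
name       | category
-----------+---------
Headphones | Tools   
Stapler    | Outdoor 
Speaker    | Supplies
Phone      | Tools   
Chair      | NULL    
Pen        | Tools   
Laptop     | NULL    
Desk       | Tools   
Webcam     | Supplies


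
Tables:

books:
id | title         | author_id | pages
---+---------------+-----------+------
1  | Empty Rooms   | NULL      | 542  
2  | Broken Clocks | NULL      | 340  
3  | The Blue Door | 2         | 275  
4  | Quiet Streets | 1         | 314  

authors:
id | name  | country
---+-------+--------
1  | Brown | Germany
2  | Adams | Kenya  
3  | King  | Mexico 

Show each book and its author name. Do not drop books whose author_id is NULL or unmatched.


LEFT JOIN keeps every row from books (the left table); where author_id has no match in authors, the author columns become NULL. Walk through each book:
  - book 1 (Empty Rooms): author_id=NULL, no match -> kept with NULL
  - book 2 (Broken Clocks): author_id=NULL, no match -> kept with NULL
  - book 3 (The Blue Door): author_id=2 -> matches Adams
  - book 4 (Quiet Streets): author_id=1 -> matches Brown
All 4 rows appear; 2 have NULL author.

SQL:
SELECT a.title, b.name AS author
FROM books a
LEFT JOIN authors b ON a.author_id = b.id

Result:
title         | author
--------------+-------
Empty Rooms   | NULL  
Broken Clocks | NULL  
The Blue Door | Adams 
Quiet Streets | Brown 


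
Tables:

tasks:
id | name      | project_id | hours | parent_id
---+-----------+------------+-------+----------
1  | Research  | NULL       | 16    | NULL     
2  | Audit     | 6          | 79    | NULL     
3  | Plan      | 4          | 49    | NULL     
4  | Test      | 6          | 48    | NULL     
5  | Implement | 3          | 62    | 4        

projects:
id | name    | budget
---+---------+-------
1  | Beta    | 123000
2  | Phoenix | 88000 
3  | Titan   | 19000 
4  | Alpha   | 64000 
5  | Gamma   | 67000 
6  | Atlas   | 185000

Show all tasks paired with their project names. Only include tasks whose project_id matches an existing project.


INNER JOIN keeps only tasks rows whose project_id matches an id in projects. Walk through each task:
  - task 1 (Research): project_id=NULL, no match -> dropped
  - task 2 (Audit): project_id=6 -> matches Atlas
  - task 3 (Plan): project_id=4 -> matches Alpha
  - task 4 (Test): project_id=6 -> matches Atlas
  - task 5 (Implement): project_id=3 -> matches Titan
So 1 of 5 rows is dropped.

SQL:
SELECT a.name, b.name AS project
FROM tasks a
INNER JOIN projects b ON a.project_id = b.id

Result:
name      | project
----------+--------
Audit     | Atlas  
Plan      | Alpha  
Test      | Atlas  
Implement | Titan  


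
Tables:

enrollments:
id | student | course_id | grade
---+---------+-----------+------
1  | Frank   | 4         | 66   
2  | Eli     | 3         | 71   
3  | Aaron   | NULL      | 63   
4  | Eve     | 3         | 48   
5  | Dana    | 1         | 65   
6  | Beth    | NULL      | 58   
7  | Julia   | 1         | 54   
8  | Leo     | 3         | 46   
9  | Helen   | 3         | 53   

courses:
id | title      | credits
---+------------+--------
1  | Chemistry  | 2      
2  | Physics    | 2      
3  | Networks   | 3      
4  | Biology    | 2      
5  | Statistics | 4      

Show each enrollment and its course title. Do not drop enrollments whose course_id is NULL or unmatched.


LEFT JOIN keeps every row from enrollments (the left table); where course_id has no match in courses, the course columns become NULL. Walk through each enrollment:
  - enrollment 1 (Frank): course_id=4 -> matches Biology
  - enrollment 2 (Eli): course_id=3 -> matches Networks
  - enrollment 3 (Aaron): course_id=NULL, no match -> kept with NULL
  - enrollment 4 (Eve): course_id=3 -> matches Networks
  - enrollment 5 (Dana): course_id=1 -> matches Chemistry
  - enrollment 6 (Beth): course_id=NULL, no match -> kept with NULL
  - enrollment 7 (Julia): course_id=1 -> matches Chemistry
  - enrollment 8 (Leo): course_id=3 -> matches Networks
  - enrollment 9 (Helen): course_id=3 -> matches Networks
All 9 rows appear; 2 have NULL course.

SQL:
SELECT a.student, b.title AS course
FROM enrollments a
LEFT JOIN courses b ON a.course_id = b.id

Result:
student | course   
--------+----------
Frank   | Biology  
Eli     | Networks 
Aaron   | NULL     
Eve     | Networks 
Dana    | Chemistry
Beth    | NULL     
Julia   | Chemistry
Leo     | Networks 
Helen   | Networks 


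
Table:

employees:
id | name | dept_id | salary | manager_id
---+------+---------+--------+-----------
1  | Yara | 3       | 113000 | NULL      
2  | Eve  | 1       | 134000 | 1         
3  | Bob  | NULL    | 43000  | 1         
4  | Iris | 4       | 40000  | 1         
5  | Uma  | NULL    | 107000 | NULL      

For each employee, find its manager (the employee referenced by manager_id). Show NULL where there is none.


This is a self-join: employees is joined to a second copy of itself, matching each row's manager_id to another row's id. Use LEFT JOIN so rows with manager_id=NULL are kept.
  - employee 1 (Yara): manager_id=NULL -> NULL
  - employee 2 (Eve): manager_id=1 -> Yara
  - employee 3 (Bob): manager_id=1 -> Yara
  - employee 4 (Iris): manager_id=1 -> Yara
  - employee 5 (Uma): manager_id=NULL -> NULL

SQL:
SELECT a.name AS item, b.name AS manager
FROM employees a
LEFT JOIN employees b ON a.manager_id = b.id

Result:
item | manager
-----+--------
Yara | NULL   
Eve  | Yara   
Bob  | Yara   
Iris | Yara   
Uma  | NULL   


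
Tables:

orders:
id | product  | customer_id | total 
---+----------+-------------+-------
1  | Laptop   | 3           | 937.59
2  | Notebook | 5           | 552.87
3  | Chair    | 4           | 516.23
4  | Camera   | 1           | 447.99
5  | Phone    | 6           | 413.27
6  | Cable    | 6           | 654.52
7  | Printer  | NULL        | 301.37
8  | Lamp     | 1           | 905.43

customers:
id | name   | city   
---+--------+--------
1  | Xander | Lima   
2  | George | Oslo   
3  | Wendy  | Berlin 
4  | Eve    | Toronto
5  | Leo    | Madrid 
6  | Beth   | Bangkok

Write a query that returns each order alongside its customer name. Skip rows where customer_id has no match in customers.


INNER JOIN keeps only orders rows whose customer_id matches an id in customers. Walk through each order:
  - order 1 (Laptop): customer_id=3 -> matches Wendy
  - order 2 (Notebook): customer_id=5 -> matches Leo
  - order 3 (Chair): customer_id=4 -> matches Eve
  - order 4 (Camera): customer_id=1 -> matches Xander
  - order 5 (Phone): customer_id=6 -> matches Beth
  - order 6 (Cable): customer_id=6 -> matches Beth
  - order 7 (Printer): customer_id=NULL, no match -> dropped
  - order 8 (Lamp): customer_id=1 -> matches Xander
So 1 of 8 rows is dropped.

SQL:
SELECT a.product, b.name AS customer
FROM orders a
INNER JOIN customers b ON a.customer_id = b.id

Result:
product  | customer
---------+---------
Laptop   | Wendy   
Notebook | Leo     
Chair    | Eve     
Camera   | Xander  
Phone    | Beth    
Cable    | Beth    
Lamp     | Xander  


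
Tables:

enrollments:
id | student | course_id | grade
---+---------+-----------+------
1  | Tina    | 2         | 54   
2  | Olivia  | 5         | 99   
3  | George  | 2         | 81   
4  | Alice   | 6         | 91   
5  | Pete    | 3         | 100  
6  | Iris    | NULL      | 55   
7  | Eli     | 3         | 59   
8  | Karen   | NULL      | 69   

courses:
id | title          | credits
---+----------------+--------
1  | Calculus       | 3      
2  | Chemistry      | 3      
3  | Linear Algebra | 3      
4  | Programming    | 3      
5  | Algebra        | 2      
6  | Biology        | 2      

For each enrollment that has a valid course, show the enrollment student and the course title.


INNER JOIN keeps only enrollments rows whose course_id matches an id in courses. Walk through each enrollment:
  - enrollment 1 (Tina): course_id=2 -> matches Chemistry
  - enrollment 2 (Olivia): course_id=5 -> matches Algebra
  - enrollment 3 (George): course_id=2 -> matches Chemistry
  - enrollment 4 (Alice): course_id=6 -> matches Biology
  - enrollment 5 (Pete): course_id=3 -> matches Linear Algebra
  - enrollment 6 (Iris): course_id=NULL, no match -> dropped
  - enrollment 7 (Eli): course_id=3 -> matches Linear Algebra
  - enrollment 8 (Karen): course_id=NULL, no match -> dropped
So 2 of 8 rows are dropped.

SQL:
SELECT a.student, b.title AS course
FROM enrollments a
INNER JOIN courses b ON a.course_id = b.id

Result:
student | course        
--------+---------------
Tina    | Chemistry     
Olivia  | Algebra       
George  | Chemistry     
Alice   | Biology       
Pete    | Linear Algebra
Eli     | Linear Algebra
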